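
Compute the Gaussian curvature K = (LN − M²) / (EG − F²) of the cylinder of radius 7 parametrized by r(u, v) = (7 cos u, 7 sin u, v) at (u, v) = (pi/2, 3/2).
K = 0

Coefficients of the first fundamental form: E = 49, F = 0, G = 1.
Coefficients of the second fundamental form: L = -7, M = 0, N = 0.
Assemble K = (LN − M²)/(EG − F²) = 0. At (u, v) = (pi/2, 3/2): K = 0.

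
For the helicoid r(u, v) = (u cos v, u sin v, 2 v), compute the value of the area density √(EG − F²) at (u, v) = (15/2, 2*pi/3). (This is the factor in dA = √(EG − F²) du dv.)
√(EG − F²)|_{(15/2, 2*pi/3)} = sqrt(241)/2

E = 1, F = 0, G = u^2 + 4, so EG − F² = u^2 + 4. Taking the positive square root: √(EG − F²) = sqrt(u^2 + 4). At (u, v) = (15/2, 2*pi/3): sqrt(241)/2.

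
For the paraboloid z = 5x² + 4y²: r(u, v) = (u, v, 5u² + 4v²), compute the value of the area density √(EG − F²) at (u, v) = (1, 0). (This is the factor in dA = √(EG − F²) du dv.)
√(EG − F²)|_{(1, 0)} = sqrt(101)

E = 100*u^2 + 1, F = 80*u*v, G = 64*v^2 + 1, so EG − F² = 100*u^2 + 64*v^2 + 1. Taking the positive square root: √(EG − F²) = sqrt(100*u^2 + 64*v^2 + 1). At (u, v) = (1, 0): sqrt(101).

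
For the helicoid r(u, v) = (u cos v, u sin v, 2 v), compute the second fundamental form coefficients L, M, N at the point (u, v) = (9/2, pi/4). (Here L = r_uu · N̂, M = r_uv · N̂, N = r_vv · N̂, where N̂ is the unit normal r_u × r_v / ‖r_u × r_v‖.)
L = 0;  M = -4*sqrt(97)/97;  N = 0

Compute the unit normal N̂(u, v) = (2*sin(v)/sqrt(u^2 + 4), -2*cos(v)/sqrt(u^2 + 4), u/sqrt(u^2 + 4)), and the second partials r_uu, r_uv, r_vv. Take dot products:
  L(u, v) = r_uu · N̂ = 0,
  M(u, v) = r_uv · N̂ = -2/sqrt(u^2 + 4),
  N(u, v) = r_vv · N̂ = 0.
Evaluating at (u, v) = (9/2, pi/4):
  L = 0, M = -4*sqrt(97)/97, N = 0.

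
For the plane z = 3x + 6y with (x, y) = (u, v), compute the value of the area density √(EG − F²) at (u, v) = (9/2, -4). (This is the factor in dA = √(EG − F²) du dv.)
√(EG − F²)|_{(9/2, -4)} = sqrt(46)

E = 10, F = 18, G = 37, so EG − F² = 46. Taking the positive square root: √(EG − F²) = sqrt(46). At (u, v) = (9/2, -4): sqrt(46).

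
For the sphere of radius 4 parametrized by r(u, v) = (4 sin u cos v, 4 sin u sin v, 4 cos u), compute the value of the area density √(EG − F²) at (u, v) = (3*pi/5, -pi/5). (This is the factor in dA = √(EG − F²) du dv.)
√(EG − F²)|_{(3*pi/5, -pi/5)} = 4*sqrt(2*sqrt(5) + 10)

E = 16, F = 0, G = 16*sin(u)^2, so EG − F² = 256*sin(u)^2. Taking the positive square root: √(EG − F²) = 16*Abs(sin(u)). At (u, v) = (3*pi/5, -pi/5): 4*sqrt(2*sqrt(5) + 10).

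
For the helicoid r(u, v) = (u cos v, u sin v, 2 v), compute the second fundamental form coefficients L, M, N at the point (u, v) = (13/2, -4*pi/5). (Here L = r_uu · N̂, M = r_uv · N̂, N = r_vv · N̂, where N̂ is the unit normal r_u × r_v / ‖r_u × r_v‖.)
L = 0;  M = -4*sqrt(185)/185;  N = 0

Compute the unit normal N̂(u, v) = (2*sin(v)/sqrt(u^2 + 4), -2*cos(v)/sqrt(u^2 + 4), u/sqrt(u^2 + 4)), and the second partials r_uu, r_uv, r_vv. Take dot products:
  L(u, v) = r_uu · N̂ = 0,
  M(u, v) = r_uv · N̂ = -2/sqrt(u^2 + 4),
  N(u, v) = r_vv · N̂ = 0.
Evaluating at (u, v) = (13/2, -4*pi/5):
  L = 0, M = -4*sqrt(185)/185, N = 0.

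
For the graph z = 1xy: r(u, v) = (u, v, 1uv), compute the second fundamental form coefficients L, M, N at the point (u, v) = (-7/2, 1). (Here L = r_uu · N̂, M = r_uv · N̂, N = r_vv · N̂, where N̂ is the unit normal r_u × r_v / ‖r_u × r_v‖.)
L = 0;  M = 2*sqrt(57)/57;  N = 0

Compute the unit normal N̂(u, v) = (-v/sqrt(u^2 + v^2 + 1), -u/sqrt(u^2 + v^2 + 1), 1/sqrt(u^2 + v^2 + 1)), and the second partials r_uu, r_uv, r_vv. Take dot products:
  L(u, v) = r_uu · N̂ = 0,
  M(u, v) = r_uv · N̂ = 1/sqrt(u^2 + v^2 + 1),
  N(u, v) = r_vv · N̂ = 0.
Evaluating at (u, v) = (-7/2, 1):
  L = 0, M = 2*sqrt(57)/57, N = 0.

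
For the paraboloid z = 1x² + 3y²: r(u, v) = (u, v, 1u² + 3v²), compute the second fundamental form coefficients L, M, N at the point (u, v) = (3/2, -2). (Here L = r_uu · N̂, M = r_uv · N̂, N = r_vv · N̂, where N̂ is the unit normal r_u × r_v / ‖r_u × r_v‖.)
L = sqrt(154)/77;  M = 0;  N = 3*sqrt(154)/77

Compute the unit normal N̂(u, v) = (-2*u/sqrt(4*u^2 + 36*v^2 + 1), -6*v/sqrt(4*u^2 + 36*v^2 + 1), 1/sqrt(4*u^2 + 36*v^2 + 1)), and the second partials r_uu, r_uv, r_vv. Take dot products:
  L(u, v) = r_uu · N̂ = 2/sqrt(4*u^2 + 36*v^2 + 1),
  M(u, v) = r_uv · N̂ = 0,
  N(u, v) = r_vv · N̂ = 6/sqrt(4*u^2 + 36*v^2 + 1).
Evaluating at (u, v) = (3/2, -2):
  L = sqrt(154)/77, M = 0, N = 3*sqrt(154)/77.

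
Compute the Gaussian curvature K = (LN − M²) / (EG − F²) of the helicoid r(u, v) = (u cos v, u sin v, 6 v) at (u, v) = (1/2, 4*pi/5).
K = -576/21025

Coefficients of the first fundamental form: E = 1, F = 0, G = u^2 + 36.
Coefficients of the second fundamental form: L = 0, M = -6/sqrt(u^2 + 36), N = 0.
Assemble K = (LN − M²)/(EG − F²) = -36/(u^2 + 36)^2. At (u, v) = (1/2, 4*pi/5): K = -576/21025.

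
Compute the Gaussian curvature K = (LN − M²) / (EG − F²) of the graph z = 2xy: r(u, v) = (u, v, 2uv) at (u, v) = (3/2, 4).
K = -1/1369

Coefficients of the first fundamental form: E = 4*v^2 + 1, F = 4*u*v, G = 4*u^2 + 1.
Coefficients of the second fundamental form: L = 0, M = 2/sqrt(4*u^2 + 4*v^2 + 1), N = 0.
Assemble K = (LN − M²)/(EG − F²) = -4/(16*u^4 + 32*u^2*v^2 + 8*u^2 + 16*v^4 + 8*v^2 + 1). At (u, v) = (3/2, 4): K = -1/1369.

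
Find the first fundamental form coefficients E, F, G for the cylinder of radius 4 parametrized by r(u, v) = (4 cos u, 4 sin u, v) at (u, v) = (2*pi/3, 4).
E = 16;  F = 0;  G = 1

Partials: r_u = (-4*sin(u), 4*cos(u), 0), r_v = (0, 0, 1). As functions of (u, v):
  E = r_u · r_u = 16,
  F = r_u · r_v = 0,
  G = r_v · r_v = 1.
Evaluating at (u, v) = (2*pi/3, 4): E = 16, F = 0, G = 1.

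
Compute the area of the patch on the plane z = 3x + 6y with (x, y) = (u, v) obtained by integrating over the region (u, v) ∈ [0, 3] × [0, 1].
Area = 3*sqrt(46)

Area = ∫∫ √(EG − F²) du dv with √(EG − F²) = sqrt(46). Integrating over [0, 3] × [0, 1] gives 3*sqrt(46).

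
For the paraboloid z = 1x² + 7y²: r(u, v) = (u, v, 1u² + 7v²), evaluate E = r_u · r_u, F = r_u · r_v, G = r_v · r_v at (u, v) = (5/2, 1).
E = 26;  F = 70;  G = 197

Partials: r_u = (1, 0, 2*u), r_v = (0, 1, 14*v). As functions of (u, v):
  E = r_u · r_u = 4*u^2 + 1,
  F = r_u · r_v = 28*u*v,
  G = r_v · r_v = 196*v^2 + 1.
Evaluating at (u, v) = (5/2, 1): E = 26, F = 70, G = 197.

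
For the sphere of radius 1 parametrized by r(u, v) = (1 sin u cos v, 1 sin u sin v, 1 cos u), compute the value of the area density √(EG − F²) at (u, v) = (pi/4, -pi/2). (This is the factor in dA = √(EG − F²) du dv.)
√(EG − F²)|_{(pi/4, -pi/2)} = sqrt(2)/2

E = 1, F = 0, G = sin(u)^2, so EG − F² = sin(u)^2. Taking the positive square root: √(EG − F²) = Abs(sin(u)). At (u, v) = (pi/4, -pi/2): sqrt(2)/2.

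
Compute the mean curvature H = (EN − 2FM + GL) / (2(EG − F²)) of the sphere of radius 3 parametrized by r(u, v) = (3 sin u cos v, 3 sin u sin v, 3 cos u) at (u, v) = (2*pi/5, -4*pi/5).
H = -1/3

With E = 9, F = 0, G = 9*sin(u)^2, L = -3*sin(u)/Abs(sin(u)), M = 0, N = -3*sin(u)^3/Abs(sin(u)), assemble
  H = (EN − 2FM + GL) / (2(EG − F²)) = -sin(u)/(3*Abs(sin(u))).
At (u, v) = (2*pi/5, -4*pi/5): H = -1/3.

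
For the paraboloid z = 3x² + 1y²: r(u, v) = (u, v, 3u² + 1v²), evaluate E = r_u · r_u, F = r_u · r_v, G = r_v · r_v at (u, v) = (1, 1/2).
E = 37;  F = 6;  G = 2

Partials: r_u = (1, 0, 6*u), r_v = (0, 1, 2*v). As functions of (u, v):
  E = r_u · r_u = 36*u^2 + 1,
  F = r_u · r_v = 12*u*v,
  G = r_v · r_v = 4*v^2 + 1.
Evaluating at (u, v) = (1, 1/2): E = 37, F = 6, G = 2.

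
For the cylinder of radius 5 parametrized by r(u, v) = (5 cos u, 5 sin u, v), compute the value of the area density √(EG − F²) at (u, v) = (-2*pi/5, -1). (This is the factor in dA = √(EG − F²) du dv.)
√(EG − F²)|_{(-2*pi/5, -1)} = 5

E = 25, F = 0, G = 1, so EG − F² = 25. Taking the positive square root: √(EG − F²) = 5. At (u, v) = (-2*pi/5, -1): 5.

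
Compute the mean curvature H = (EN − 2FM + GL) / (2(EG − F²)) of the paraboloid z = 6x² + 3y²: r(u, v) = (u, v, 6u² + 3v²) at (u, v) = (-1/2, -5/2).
H = 1467*sqrt(262)/68644

With E = 144*u^2 + 1, F = 72*u*v, G = 36*v^2 + 1, L = 12/sqrt(144*u^2 + 36*v^2 + 1), M = 0, N = 6/sqrt(144*u^2 + 36*v^2 + 1), assemble
  H = (EN − 2FM + GL) / (2(EG − F²)) = 9*(48*u^2 + 24*v^2 + 1)/(144*u^2 + 36*v^2 + 1)^(3/2).
At (u, v) = (-1/2, -5/2): H = 1467*sqrt(262)/68644.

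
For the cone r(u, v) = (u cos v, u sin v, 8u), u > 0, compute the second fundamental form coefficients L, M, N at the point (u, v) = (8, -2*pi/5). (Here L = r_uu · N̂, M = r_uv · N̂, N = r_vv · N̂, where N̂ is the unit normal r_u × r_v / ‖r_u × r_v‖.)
L = 0;  M = 0;  N = 64*sqrt(65)/65

Compute the unit normal N̂(u, v) = (-8*sqrt(65)*u*cos(v)/(65*Abs(u)), -8*sqrt(65)*u*sin(v)/(65*Abs(u)), sqrt(65)*u/(65*Abs(u))), and the second partials r_uu, r_uv, r_vv. Take dot products:
  L(u, v) = r_uu · N̂ = 0,
  M(u, v) = r_uv · N̂ = 0,
  N(u, v) = r_vv · N̂ = 8*sqrt(65)*u^2/(65*Abs(u)).
Evaluating at (u, v) = (8, -2*pi/5):
  L = 0, M = 0, N = 64*sqrt(65)/65.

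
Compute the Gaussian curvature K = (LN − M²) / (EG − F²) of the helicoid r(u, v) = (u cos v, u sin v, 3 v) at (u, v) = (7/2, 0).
K = -144/7225

Coefficients of the first fundamental form: E = 1, F = 0, G = u^2 + 9.
Coefficients of the second fundamental form: L = 0, M = -3/sqrt(u^2 + 9), N = 0.
Assemble K = (LN − M²)/(EG − F²) = -9/(u^2 + 9)^2. At (u, v) = (7/2, 0): K = -144/7225.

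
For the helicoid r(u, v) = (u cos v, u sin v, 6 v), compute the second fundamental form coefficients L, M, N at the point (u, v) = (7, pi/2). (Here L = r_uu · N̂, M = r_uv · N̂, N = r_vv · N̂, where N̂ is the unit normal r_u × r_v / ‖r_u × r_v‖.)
L = 0;  M = -6*sqrt(85)/85;  N = 0

Compute the unit normal N̂(u, v) = (6*sin(v)/sqrt(u^2 + 36), -6*cos(v)/sqrt(u^2 + 36), u/sqrt(u^2 + 36)), and the second partials r_uu, r_uv, r_vv. Take dot products:
  L(u, v) = r_uu · N̂ = 0,
  M(u, v) = r_uv · N̂ = -6/sqrt(u^2 + 36),
  N(u, v) = r_vv · N̂ = 0.
Evaluating at (u, v) = (7, pi/2):
  L = 0, M = -6*sqrt(85)/85, N = 0.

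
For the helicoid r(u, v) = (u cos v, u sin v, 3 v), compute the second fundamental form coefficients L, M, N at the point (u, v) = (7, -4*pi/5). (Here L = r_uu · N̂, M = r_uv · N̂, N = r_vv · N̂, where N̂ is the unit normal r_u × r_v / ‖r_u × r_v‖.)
L = 0;  M = -3*sqrt(58)/58;  N = 0

Compute the unit normal N̂(u, v) = (3*sin(v)/sqrt(u^2 + 9), -3*cos(v)/sqrt(u^2 + 9), u/sqrt(u^2 + 9)), and the second partials r_uu, r_uv, r_vv. Take dot products:
  L(u, v) = r_uu · N̂ = 0,
  M(u, v) = r_uv · N̂ = -3/sqrt(u^2 + 9),
  N(u, v) = r_vv · N̂ = 0.
Evaluating at (u, v) = (7, -4*pi/5):
  L = 0, M = -3*sqrt(58)/58, N = 0.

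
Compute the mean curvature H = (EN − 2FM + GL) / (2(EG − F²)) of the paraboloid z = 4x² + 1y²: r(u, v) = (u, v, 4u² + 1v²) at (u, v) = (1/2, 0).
H = 21*sqrt(17)/289

With E = 64*u^2 + 1, F = 16*u*v, G = 4*v^2 + 1, L = 8/sqrt(64*u^2 + 4*v^2 + 1), M = 0, N = 2/sqrt(64*u^2 + 4*v^2 + 1), assemble
  H = (EN − 2FM + GL) / (2(EG − F²)) = (64*u^2 + 16*v^2 + 5)/(64*u^2 + 4*v^2 + 1)^(3/2).
At (u, v) = (1/2, 0): H = 21*sqrt(17)/289.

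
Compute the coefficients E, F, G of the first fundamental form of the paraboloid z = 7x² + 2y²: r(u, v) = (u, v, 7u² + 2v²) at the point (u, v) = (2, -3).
E = 785;  F = -336;  G = 145

Partials: r_u = (1, 0, 14*u), r_v = (0, 1, 4*v). As functions of (u, v):
  E = r_u · r_u = 196*u^2 + 1,
  F = r_u · r_v = 56*u*v,
  G = r_v · r_v = 16*v^2 + 1.
Evaluating at (u, v) = (2, -3): E = 785, F = -336, G = 145.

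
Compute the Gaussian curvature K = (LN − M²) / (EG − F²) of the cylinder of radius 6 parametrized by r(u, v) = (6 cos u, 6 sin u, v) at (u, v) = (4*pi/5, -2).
K = 0

Coefficients of the first fundamental form: E = 36, F = 0, G = 1.
Coefficients of the second fundamental form: L = -6, M = 0, N = 0.
Assemble K = (LN − M²)/(EG − F²) = 0. At (u, v) = (4*pi/5, -2): K = 0.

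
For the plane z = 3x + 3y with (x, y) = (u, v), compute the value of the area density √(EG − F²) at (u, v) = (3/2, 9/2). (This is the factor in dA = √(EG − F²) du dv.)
√(EG − F²)|_{(3/2, 9/2)} = sqrt(19)

E = 10, F = 9, G = 10, so EG − F² = 19. Taking the positive square root: √(EG − F²) = sqrt(19). At (u, v) = (3/2, 9/2): sqrt(19).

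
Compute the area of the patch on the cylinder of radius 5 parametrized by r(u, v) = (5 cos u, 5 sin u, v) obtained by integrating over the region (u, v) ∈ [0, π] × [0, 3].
Area = 15*pi

Area = ∫∫ √(EG − F²) du dv with √(EG − F²) = 5. Integrating over [0, π] × [0, 3] gives 15*pi.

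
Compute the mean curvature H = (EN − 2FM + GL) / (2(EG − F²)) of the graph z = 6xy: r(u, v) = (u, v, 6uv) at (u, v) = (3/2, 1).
H = -81*sqrt(118)/3481

With E = 36*v^2 + 1, F = 36*u*v, G = 36*u^2 + 1, L = 0, M = 6/sqrt(36*u^2 + 36*v^2 + 1), N = 0, assemble
  H = (EN − 2FM + GL) / (2(EG − F²)) = -216*u*v/(36*u^2 + 36*v^2 + 1)^(3/2).
At (u, v) = (3/2, 1): H = -81*sqrt(118)/3481.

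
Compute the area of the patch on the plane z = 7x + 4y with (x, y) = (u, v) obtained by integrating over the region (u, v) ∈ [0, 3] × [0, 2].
Area = 6*sqrt(66)

Area = ∫∫ √(EG − F²) du dv with √(EG − F²) = sqrt(66). Integrating over [0, 3] × [0, 2] gives 6*sqrt(66).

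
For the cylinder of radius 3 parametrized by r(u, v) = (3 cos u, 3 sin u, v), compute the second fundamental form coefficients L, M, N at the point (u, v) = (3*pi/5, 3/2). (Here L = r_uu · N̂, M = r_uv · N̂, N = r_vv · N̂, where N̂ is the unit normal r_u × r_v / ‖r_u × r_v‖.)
L = -3;  M = 0;  N = 0

Compute the unit normal N̂(u, v) = (cos(u), sin(u), 0), and the second partials r_uu, r_uv, r_vv. Take dot products:
  L(u, v) = r_uu · N̂ = -3,
  M(u, v) = r_uv · N̂ = 0,
  N(u, v) = r_vv · N̂ = 0.
Evaluating at (u, v) = (3*pi/5, 3/2):
  L = -3, M = 0, N = 0.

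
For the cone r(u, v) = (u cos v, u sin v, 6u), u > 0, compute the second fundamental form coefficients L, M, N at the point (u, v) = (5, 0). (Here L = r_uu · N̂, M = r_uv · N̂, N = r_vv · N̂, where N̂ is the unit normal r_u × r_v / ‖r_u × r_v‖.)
L = 0;  M = 0;  N = 30*sqrt(37)/37

Compute the unit normal N̂(u, v) = (-6*sqrt(37)*u*cos(v)/(37*Abs(u)), -6*sqrt(37)*u*sin(v)/(37*Abs(u)), sqrt(37)*u/(37*Abs(u))), and the second partials r_uu, r_uv, r_vv. Take dot products:
  L(u, v) = r_uu · N̂ = 0,
  M(u, v) = r_uv · N̂ = 0,
  N(u, v) = r_vv · N̂ = 6*sqrt(37)*u^2/(37*Abs(u)).
Evaluating at (u, v) = (5, 0):
  L = 0, M = 0, N = 30*sqrt(37)/37.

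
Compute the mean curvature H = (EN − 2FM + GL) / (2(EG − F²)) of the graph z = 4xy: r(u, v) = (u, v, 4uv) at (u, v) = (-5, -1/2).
H = -32*sqrt(5)/3645

With E = 16*v^2 + 1, F = 16*u*v, G = 16*u^2 + 1, L = 0, M = 4/sqrt(16*u^2 + 16*v^2 + 1), N = 0, assemble
  H = (EN − 2FM + GL) / (2(EG − F²)) = -64*u*v/(16*u^2 + 16*v^2 + 1)^(3/2).
At (u, v) = (-5, -1/2): H = -32*sqrt(5)/3645.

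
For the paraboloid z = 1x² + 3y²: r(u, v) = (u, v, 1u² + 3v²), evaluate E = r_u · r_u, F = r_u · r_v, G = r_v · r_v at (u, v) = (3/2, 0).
E = 10;  F = 0;  G = 1

Partials: r_u = (1, 0, 2*u), r_v = (0, 1, 6*v). As functions of (u, v):
  E = r_u · r_u = 4*u^2 + 1,
  F = r_u · r_v = 12*u*v,
  G = r_v · r_v = 36*v^2 + 1.
Evaluating at (u, v) = (3/2, 0): E = 10, F = 0, G = 1.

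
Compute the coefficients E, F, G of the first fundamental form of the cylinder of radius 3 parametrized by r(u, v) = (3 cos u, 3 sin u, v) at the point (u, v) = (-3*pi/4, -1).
E = 9;  F = 0;  G = 1

Partials: r_u = (-3*sin(u), 3*cos(u), 0), r_v = (0, 0, 1). As functions of (u, v):
  E = r_u · r_u = 9,
  F = r_u · r_v = 0,
  G = r_v · r_v = 1.
Evaluating at (u, v) = (-3*pi/4, -1): E = 9, F = 0, G = 1.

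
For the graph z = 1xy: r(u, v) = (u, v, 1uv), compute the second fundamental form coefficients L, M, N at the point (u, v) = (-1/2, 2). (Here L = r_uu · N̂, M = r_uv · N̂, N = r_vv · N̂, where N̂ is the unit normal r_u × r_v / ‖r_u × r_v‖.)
L = 0;  M = 2*sqrt(21)/21;  N = 0

Compute the unit normal N̂(u, v) = (-v/sqrt(u^2 + v^2 + 1), -u/sqrt(u^2 + v^2 + 1), 1/sqrt(u^2 + v^2 + 1)), and the second partials r_uu, r_uv, r_vv. Take dot products:
  L(u, v) = r_uu · N̂ = 0,
  M(u, v) = r_uv · N̂ = 1/sqrt(u^2 + v^2 + 1),
  N(u, v) = r_vv · N̂ = 0.
Evaluating at (u, v) = (-1/2, 2):
  L = 0, M = 2*sqrt(21)/21, N = 0.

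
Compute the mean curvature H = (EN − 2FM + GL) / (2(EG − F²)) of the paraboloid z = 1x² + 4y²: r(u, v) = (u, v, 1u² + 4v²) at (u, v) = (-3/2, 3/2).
H = 185*sqrt(154)/23716

With E = 4*u^2 + 1, F = 16*u*v, G = 64*v^2 + 1, L = 2/sqrt(4*u^2 + 64*v^2 + 1), M = 0, N = 8/sqrt(4*u^2 + 64*v^2 + 1), assemble
  H = (EN − 2FM + GL) / (2(EG − F²)) = (16*u^2 + 64*v^2 + 5)/(4*u^2 + 64*v^2 + 1)^(3/2).
At (u, v) = (-3/2, 3/2): H = 185*sqrt(154)/23716.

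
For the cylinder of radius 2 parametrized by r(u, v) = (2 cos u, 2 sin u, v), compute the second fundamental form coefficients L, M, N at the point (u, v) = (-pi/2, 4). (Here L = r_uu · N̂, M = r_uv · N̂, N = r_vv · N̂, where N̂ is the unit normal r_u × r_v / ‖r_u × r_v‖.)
L = -2;  M = 0;  N = 0

Compute the unit normal N̂(u, v) = (cos(u), sin(u), 0), and the second partials r_uu, r_uv, r_vv. Take dot products:
  L(u, v) = r_uu · N̂ = -2,
  M(u, v) = r_uv · N̂ = 0,
  N(u, v) = r_vv · N̂ = 0.
Evaluating at (u, v) = (-pi/2, 4):
  L = -2, M = 0, N = 0.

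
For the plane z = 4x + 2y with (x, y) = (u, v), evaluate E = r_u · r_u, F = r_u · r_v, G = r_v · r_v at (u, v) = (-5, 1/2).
E = 17;  F = 8;  G = 5

Partials: r_u = (1, 0, 4), r_v = (0, 1, 2). As functions of (u, v):
  E = r_u · r_u = 17,
  F = r_u · r_v = 8,
  G = r_v · r_v = 5.
Evaluating at (u, v) = (-5, 1/2): E = 17, F = 8, G = 5.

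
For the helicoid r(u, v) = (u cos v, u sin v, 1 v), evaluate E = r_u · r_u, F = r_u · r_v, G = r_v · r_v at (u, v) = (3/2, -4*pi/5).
E = 1;  F = 0;  G = 13/4

Partials: r_u = (cos(v), sin(v), 0), r_v = (-u*sin(v), u*cos(v), 1). As functions of (u, v):
  E = r_u · r_u = 1,
  F = r_u · r_v = 0,
  G = r_v · r_v = u^2 + 1.
Evaluating at (u, v) = (3/2, -4*pi/5): E = 1, F = 0, G = 13/4.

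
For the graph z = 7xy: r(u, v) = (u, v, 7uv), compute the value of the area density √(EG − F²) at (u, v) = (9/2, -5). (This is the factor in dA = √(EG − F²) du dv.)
√(EG − F²)|_{(9/2, -5)} = sqrt(8873)/2

E = 49*v^2 + 1, F = 49*u*v, G = 49*u^2 + 1, so EG − F² = 49*u^2 + 49*v^2 + 1. Taking the positive square root: √(EG − F²) = sqrt(49*u^2 + 49*v^2 + 1). At (u, v) = (9/2, -5): sqrt(8873)/2.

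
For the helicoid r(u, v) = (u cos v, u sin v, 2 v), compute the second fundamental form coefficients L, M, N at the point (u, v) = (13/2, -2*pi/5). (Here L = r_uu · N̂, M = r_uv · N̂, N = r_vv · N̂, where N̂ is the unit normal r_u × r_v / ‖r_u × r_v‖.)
L = 0;  M = -4*sqrt(185)/185;  N = 0

Compute the unit normal N̂(u, v) = (2*sin(v)/sqrt(u^2 + 4), -2*cos(v)/sqrt(u^2 + 4), u/sqrt(u^2 + 4)), and the second partials r_uu, r_uv, r_vv. Take dot products:
  L(u, v) = r_uu · N̂ = 0,
  M(u, v) = r_uv · N̂ = -2/sqrt(u^2 + 4),
  N(u, v) = r_vv · N̂ = 0.
Evaluating at (u, v) = (13/2, -2*pi/5):
  L = 0, M = -4*sqrt(185)/185, N = 0.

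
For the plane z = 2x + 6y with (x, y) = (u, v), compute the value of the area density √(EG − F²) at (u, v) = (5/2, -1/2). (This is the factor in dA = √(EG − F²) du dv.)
√(EG − F²)|_{(5/2, -1/2)} = sqrt(41)

E = 5, F = 12, G = 37, so EG − F² = 41. Taking the positive square root: √(EG − F²) = sqrt(41). At (u, v) = (5/2, -1/2): sqrt(41).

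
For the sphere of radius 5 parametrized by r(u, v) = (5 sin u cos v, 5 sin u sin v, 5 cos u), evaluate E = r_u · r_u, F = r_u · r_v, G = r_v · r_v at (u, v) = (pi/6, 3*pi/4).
E = 25;  F = 0;  G = 25/4

Partials: r_u = (5*cos(u)*cos(v), 5*sin(v)*cos(u), -5*sin(u)), r_v = (-5*sin(u)*sin(v), 5*sin(u)*cos(v), 0). As functions of (u, v):
  E = r_u · r_u = 25,
  F = r_u · r_v = 0,
  G = r_v · r_v = 25*sin(u)^2.
Evaluating at (u, v) = (pi/6, 3*pi/4): E = 25, F = 0, G = 25/4.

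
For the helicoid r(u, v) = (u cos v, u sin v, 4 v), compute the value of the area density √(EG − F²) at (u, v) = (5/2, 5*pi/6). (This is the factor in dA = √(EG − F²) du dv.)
√(EG − F²)|_{(5/2, 5*pi/6)} = sqrt(89)/2

E = 1, F = 0, G = u^2 + 16, so EG − F² = u^2 + 16. Taking the positive square root: √(EG − F²) = sqrt(u^2 + 16). At (u, v) = (5/2, 5*pi/6): sqrt(89)/2.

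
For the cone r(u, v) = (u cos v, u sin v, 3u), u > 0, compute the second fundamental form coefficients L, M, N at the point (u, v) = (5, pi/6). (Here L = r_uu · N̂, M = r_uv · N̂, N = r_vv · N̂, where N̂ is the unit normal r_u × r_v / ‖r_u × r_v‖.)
L = 0;  M = 0;  N = 3*sqrt(10)/2

Compute the unit normal N̂(u, v) = (-3*sqrt(10)*u*cos(v)/(10*Abs(u)), -3*sqrt(10)*u*sin(v)/(10*Abs(u)), sqrt(10)*u/(10*Abs(u))), and the second partials r_uu, r_uv, r_vv. Take dot products:
  L(u, v) = r_uu · N̂ = 0,
  M(u, v) = r_uv · N̂ = 0,
  N(u, v) = r_vv · N̂ = 3*sqrt(10)*u^2/(10*Abs(u)).
Evaluating at (u, v) = (5, pi/6):
  L = 0, M = 0, N = 3*sqrt(10)/2.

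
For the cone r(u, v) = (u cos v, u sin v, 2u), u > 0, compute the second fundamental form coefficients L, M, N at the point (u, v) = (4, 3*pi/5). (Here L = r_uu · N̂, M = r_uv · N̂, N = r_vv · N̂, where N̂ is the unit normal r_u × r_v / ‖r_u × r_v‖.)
L = 0;  M = 0;  N = 8*sqrt(5)/5

Compute the unit normal N̂(u, v) = (-2*sqrt(5)*u*cos(v)/(5*Abs(u)), -2*sqrt(5)*u*sin(v)/(5*Abs(u)), sqrt(5)*u/(5*Abs(u))), and the second partials r_uu, r_uv, r_vv. Take dot products:
  L(u, v) = r_uu · N̂ = 0,
  M(u, v) = r_uv · N̂ = 0,
  N(u, v) = r_vv · N̂ = 2*sqrt(5)*u^2/(5*Abs(u)).
Evaluating at (u, v) = (4, 3*pi/5):
  L = 0, M = 0, N = 8*sqrt(5)/5.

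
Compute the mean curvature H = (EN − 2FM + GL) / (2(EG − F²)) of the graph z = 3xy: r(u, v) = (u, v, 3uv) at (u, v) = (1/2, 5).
H = -540*sqrt(913)/833569

With E = 9*v^2 + 1, F = 9*u*v, G = 9*u^2 + 1, L = 0, M = 3/sqrt(9*u^2 + 9*v^2 + 1), N = 0, assemble
  H = (EN − 2FM + GL) / (2(EG − F²)) = -27*u*v/(9*u^2 + 9*v^2 + 1)^(3/2).
At (u, v) = (1/2, 5): H = -540*sqrt(913)/833569.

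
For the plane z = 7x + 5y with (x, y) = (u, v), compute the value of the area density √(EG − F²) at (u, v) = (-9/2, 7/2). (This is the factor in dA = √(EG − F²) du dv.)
√(EG − F²)|_{(-9/2, 7/2)} = 5*sqrt(3)

E = 50, F = 35, G = 26, so EG − F² = 75. Taking the positive square root: √(EG − F²) = 5*sqrt(3). At (u, v) = (-9/2, 7/2): 5*sqrt(3).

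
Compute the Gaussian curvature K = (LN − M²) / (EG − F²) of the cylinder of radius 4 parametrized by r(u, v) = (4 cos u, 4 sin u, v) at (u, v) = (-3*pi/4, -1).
K = 0

Coefficients of the first fundamental form: E = 16, F = 0, G = 1.
Coefficients of the second fundamental form: L = -4, M = 0, N = 0.
Assemble K = (LN − M²)/(EG − F²) = 0. At (u, v) = (-3*pi/4, -1): K = 0.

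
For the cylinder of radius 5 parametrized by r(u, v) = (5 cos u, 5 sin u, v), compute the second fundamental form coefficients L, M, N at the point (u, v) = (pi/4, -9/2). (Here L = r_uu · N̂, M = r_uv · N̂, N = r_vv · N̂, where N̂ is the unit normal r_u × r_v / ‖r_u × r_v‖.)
L = -5;  M = 0;  N = 0

Compute the unit normal N̂(u, v) = (cos(u), sin(u), 0), and the second partials r_uu, r_uv, r_vv. Take dot products:
  L(u, v) = r_uu · N̂ = -5,
  M(u, v) = r_uv · N̂ = 0,
  N(u, v) = r_vv · N̂ = 0.
Evaluating at (u, v) = (pi/4, -9/2):
  L = -5, M = 0, N = 0.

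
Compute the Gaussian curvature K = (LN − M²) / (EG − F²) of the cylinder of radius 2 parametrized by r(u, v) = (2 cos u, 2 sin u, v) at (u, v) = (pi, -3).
K = 0

Coefficients of the first fundamental form: E = 4, F = 0, G = 1.
Coefficients of the second fundamental form: L = -2, M = 0, N = 0.
Assemble K = (LN − M²)/(EG − F²) = 0. At (u, v) = (pi, -3): K = 0.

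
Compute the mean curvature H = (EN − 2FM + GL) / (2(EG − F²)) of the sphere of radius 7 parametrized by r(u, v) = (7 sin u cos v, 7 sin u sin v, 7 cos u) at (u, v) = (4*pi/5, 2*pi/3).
H = -1/7

With E = 49, F = 0, G = 49*sin(u)^2, L = -7*sin(u)/Abs(sin(u)), M = 0, N = -7*sin(u)^3/Abs(sin(u)), assemble
  H = (EN − 2FM + GL) / (2(EG − F²)) = -sin(u)/(7*Abs(sin(u))).
At (u, v) = (4*pi/5, 2*pi/3): H = -1/7.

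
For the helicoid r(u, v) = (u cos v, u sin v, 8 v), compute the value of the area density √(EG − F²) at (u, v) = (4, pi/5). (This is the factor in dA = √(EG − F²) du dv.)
√(EG − F²)|_{(4, pi/5)} = 4*sqrt(5)

E = 1, F = 0, G = u^2 + 64, so EG − F² = u^2 + 64. Taking the positive square root: √(EG − F²) = sqrt(u^2 + 64). At (u, v) = (4, pi/5): 4*sqrt(5).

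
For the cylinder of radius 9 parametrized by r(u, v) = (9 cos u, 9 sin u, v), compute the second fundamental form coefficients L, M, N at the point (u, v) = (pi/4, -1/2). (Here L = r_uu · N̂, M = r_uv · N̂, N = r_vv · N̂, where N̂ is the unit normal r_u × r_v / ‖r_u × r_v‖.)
L = -9;  M = 0;  N = 0

Compute the unit normal N̂(u, v) = (cos(u), sin(u), 0), and the second partials r_uu, r_uv, r_vv. Take dot products:
  L(u, v) = r_uu · N̂ = -9,
  M(u, v) = r_uv · N̂ = 0,
  N(u, v) = r_vv · N̂ = 0.
Evaluating at (u, v) = (pi/4, -1/2):
  L = -9, M = 0, N = 0.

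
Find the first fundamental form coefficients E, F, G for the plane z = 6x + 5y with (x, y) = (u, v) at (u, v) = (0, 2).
E = 37;  F = 30;  G = 26

Partials: r_u = (1, 0, 6), r_v = (0, 1, 5). As functions of (u, v):
  E = r_u · r_u = 37,
  F = r_u · r_v = 30,
  G = r_v · r_v = 26.
Evaluating at (u, v) = (0, 2): E = 37, F = 30, G = 26.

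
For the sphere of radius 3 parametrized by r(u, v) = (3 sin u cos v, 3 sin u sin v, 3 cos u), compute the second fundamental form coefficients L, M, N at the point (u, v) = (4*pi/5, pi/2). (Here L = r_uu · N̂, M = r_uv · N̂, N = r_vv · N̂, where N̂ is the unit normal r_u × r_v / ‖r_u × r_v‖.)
L = -3;  M = 0;  N = -15/8 + 3*sqrt(5)/8

Compute the unit normal N̂(u, v) = (sin(u)^2*cos(v)/Abs(sin(u)), sin(u)^2*sin(v)/Abs(sin(u)), sin(2*u)/(2*Abs(sin(u)))), and the second partials r_uu, r_uv, r_vv. Take dot products:
  L(u, v) = r_uu · N̂ = -3*sin(u)/Abs(sin(u)),
  M(u, v) = r_uv · N̂ = 0,
  N(u, v) = r_vv · N̂ = -3*sin(u)^3/Abs(sin(u)).
Evaluating at (u, v) = (4*pi/5, pi/2):
  L = -3, M = 0, N = -15/8 + 3*sqrt(5)/8.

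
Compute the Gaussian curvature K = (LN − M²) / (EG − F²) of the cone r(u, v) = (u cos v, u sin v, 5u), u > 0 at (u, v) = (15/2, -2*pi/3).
K = 0

Coefficients of the first fundamental form: E = 26, F = 0, G = u^2.
Coefficients of the second fundamental form: L = 0, M = 0, N = 5*sqrt(26)*u^2/(26*Abs(u)).
Assemble K = (LN − M²)/(EG − F²) = 0. At (u, v) = (15/2, -2*pi/3): K = 0.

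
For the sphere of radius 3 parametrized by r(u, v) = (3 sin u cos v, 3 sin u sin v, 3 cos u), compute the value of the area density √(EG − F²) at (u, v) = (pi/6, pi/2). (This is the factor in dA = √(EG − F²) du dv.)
√(EG − F²)|_{(pi/6, pi/2)} = 9/2

E = 9, F = 0, G = 9*sin(u)^2, so EG − F² = 81*sin(u)^2. Taking the positive square root: √(EG − F²) = 9*Abs(sin(u)). At (u, v) = (pi/6, pi/2): 9/2.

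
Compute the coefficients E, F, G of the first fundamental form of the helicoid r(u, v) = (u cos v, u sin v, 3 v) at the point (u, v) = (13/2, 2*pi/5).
E = 1;  F = 0;  G = 205/4

Partials: r_u = (cos(v), sin(v), 0), r_v = (-u*sin(v), u*cos(v), 3). As functions of (u, v):
  E = r_u · r_u = 1,
  F = r_u · r_v = 0,
  G = r_v · r_v = u^2 + 9.
Evaluating at (u, v) = (13/2, 2*pi/5): E = 1, F = 0, G = 205/4.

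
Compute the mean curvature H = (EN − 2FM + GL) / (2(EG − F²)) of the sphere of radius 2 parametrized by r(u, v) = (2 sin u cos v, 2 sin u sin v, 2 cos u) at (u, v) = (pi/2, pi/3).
H = -1/2

With E = 4, F = 0, G = 4*sin(u)^2, L = -2*sin(u)/Abs(sin(u)), M = 0, N = -2*sin(u)^3/Abs(sin(u)), assemble
  H = (EN − 2FM + GL) / (2(EG − F²)) = -sin(u)/(2*Abs(sin(u))).
At (u, v) = (pi/2, pi/3): H = -1/2.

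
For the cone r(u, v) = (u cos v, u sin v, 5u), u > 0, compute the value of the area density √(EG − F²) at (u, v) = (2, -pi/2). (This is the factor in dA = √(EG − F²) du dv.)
√(EG − F²)|_{(2, -pi/2)} = 2*sqrt(26)

E = 26, F = 0, G = u^2, so EG − F² = 26*u^2. Taking the positive square root: √(EG − F²) = sqrt(26)*Abs(u). At (u, v) = (2, -pi/2): 2*sqrt(26).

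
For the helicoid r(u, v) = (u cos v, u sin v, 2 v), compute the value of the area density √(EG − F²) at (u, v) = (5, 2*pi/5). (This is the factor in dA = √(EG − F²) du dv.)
√(EG − F²)|_{(5, 2*pi/5)} = sqrt(29)

E = 1, F = 0, G = u^2 + 4, so EG − F² = u^2 + 4. Taking the positive square root: √(EG − F²) = sqrt(u^2 + 4). At (u, v) = (5, 2*pi/5): sqrt(29).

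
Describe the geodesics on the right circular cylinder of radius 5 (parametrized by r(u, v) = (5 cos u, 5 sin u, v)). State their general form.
The cylinder is flat (K = 0) and locally isometric to the plane via the development (u, v) ↦ (5 u, v). Geodesics are the pre-images of straight lines: circles (v constant), vertical lines (u constant), and helices (v = c · u + d) for constants c, d.

A right cylinder has E = 5², F = 0, G = 1, so EG − F² = 5², and L = −5, M = N = 0, giving K = (LN − M²)/(EG − F²) = 0 everywhere. A flat surface is locally isometric to the Euclidean plane via the map (u, v) ↦ (5 u, v). Straight lines in the (x̃, ỹ) plane pull back to: (a) horizontal circles (v = const), (b) vertical generators (u = const), and (c) helices (5 u tan θ = v, i.e. v = c · u + d).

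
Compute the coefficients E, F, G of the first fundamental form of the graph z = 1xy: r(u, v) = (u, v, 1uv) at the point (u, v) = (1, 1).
E = 2;  F = 1;  G = 2

Partials: r_u = (1, 0, v), r_v = (0, 1, u). As functions of (u, v):
  E = r_u · r_u = v^2 + 1,
  F = r_u · r_v = u*v,
  G = r_v · r_v = u^2 + 1.
Evaluating at (u, v) = (1, 1): E = 2, F = 1, G = 2.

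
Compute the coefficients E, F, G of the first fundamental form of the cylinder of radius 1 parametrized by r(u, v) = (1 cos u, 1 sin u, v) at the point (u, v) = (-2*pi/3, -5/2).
E = 1;  F = 0;  G = 1

Partials: r_u = (-sin(u), cos(u), 0), r_v = (0, 0, 1). As functions of (u, v):
  E = r_u · r_u = 1,
  F = r_u · r_v = 0,
  G = r_v · r_v = 1.
Evaluating at (u, v) = (-2*pi/3, -5/2): E = 1, F = 0, G = 1.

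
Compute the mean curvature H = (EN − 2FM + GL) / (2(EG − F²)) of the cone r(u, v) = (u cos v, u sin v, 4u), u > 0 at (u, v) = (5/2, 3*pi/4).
H = 4*sqrt(17)/85

With E = 17, F = 0, G = u^2, L = 0, M = 0, N = 4*sqrt(17)*u^2/(17*Abs(u)), assemble
  H = (EN − 2FM + GL) / (2(EG − F²)) = 2*sqrt(17)/(17*Abs(u)).
At (u, v) = (5/2, 3*pi/4): H = 4*sqrt(17)/85.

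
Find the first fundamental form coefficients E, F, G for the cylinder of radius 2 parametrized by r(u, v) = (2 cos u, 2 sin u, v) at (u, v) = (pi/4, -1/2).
E = 4;  F = 0;  G = 1

Partials: r_u = (-2*sin(u), 2*cos(u), 0), r_v = (0, 0, 1). As functions of (u, v):
  E = r_u · r_u = 4,
  F = r_u · r_v = 0,
  G = r_v · r_v = 1.
Evaluating at (u, v) = (pi/4, -1/2): E = 4, F = 0, G = 1.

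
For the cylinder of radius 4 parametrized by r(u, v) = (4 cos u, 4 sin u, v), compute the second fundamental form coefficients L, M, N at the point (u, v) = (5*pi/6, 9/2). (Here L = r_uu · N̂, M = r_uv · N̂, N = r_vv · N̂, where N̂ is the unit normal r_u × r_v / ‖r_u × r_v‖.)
L = -4;  M = 0;  N = 0

Compute the unit normal N̂(u, v) = (cos(u), sin(u), 0), and the second partials r_uu, r_uv, r_vv. Take dot products:
  L(u, v) = r_uu · N̂ = -4,
  M(u, v) = r_uv · N̂ = 0,
  N(u, v) = r_vv · N̂ = 0.
Evaluating at (u, v) = (5*pi/6, 9/2):
  L = -4, M = 0, N = 0.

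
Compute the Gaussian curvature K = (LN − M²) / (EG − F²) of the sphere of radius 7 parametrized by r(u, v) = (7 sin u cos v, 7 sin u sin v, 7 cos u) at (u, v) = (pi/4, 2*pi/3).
K = 1/49

Coefficients of the first fundamental form: E = 49, F = 0, G = 49*sin(u)^2.
Coefficients of the second fundamental form: L = -7*sin(u)/Abs(sin(u)), M = 0, N = -7*sin(u)^3/Abs(sin(u)).
Assemble K = (LN − M²)/(EG − F²) = 1/49. At (u, v) = (pi/4, 2*pi/3): K = 1/49.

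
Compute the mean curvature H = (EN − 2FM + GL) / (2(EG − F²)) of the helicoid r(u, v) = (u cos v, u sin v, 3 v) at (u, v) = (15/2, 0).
H = 0

With E = 1, F = 0, G = u^2 + 9, L = 0, M = -3/sqrt(u^2 + 9), N = 0, assemble
  H = (EN − 2FM + GL) / (2(EG − F²)) = 0.
At (u, v) = (15/2, 0): H = 0.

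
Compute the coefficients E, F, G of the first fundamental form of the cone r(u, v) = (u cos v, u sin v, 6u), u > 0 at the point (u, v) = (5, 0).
E = 37;  F = 0;  G = 25

Partials: r_u = (cos(v), sin(v), 6), r_v = (-u*sin(v), u*cos(v), 0). As functions of (u, v):
  E = r_u · r_u = 37,
  F = r_u · r_v = 0,
  G = r_v · r_v = u^2.
Evaluating at (u, v) = (5, 0): E = 37, F = 0, G = 25.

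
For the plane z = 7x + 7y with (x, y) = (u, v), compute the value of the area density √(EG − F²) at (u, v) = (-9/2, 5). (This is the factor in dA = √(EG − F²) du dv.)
√(EG − F²)|_{(-9/2, 5)} = 3*sqrt(11)

E = 50, F = 49, G = 50, so EG − F² = 99. Taking the positive square root: √(EG − F²) = 3*sqrt(11). At (u, v) = (-9/2, 5): 3*sqrt(11).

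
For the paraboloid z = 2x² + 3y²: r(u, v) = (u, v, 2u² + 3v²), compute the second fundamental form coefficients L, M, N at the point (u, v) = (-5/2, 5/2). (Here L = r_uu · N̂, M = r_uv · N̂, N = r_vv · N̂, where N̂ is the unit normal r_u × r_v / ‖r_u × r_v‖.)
L = 2*sqrt(326)/163;  M = 0;  N = 3*sqrt(326)/163

Compute the unit normal N̂(u, v) = (-4*u/sqrt(16*u^2 + 36*v^2 + 1), -6*v/sqrt(16*u^2 + 36*v^2 + 1), 1/sqrt(16*u^2 + 36*v^2 + 1)), and the second partials r_uu, r_uv, r_vv. Take dot products:
  L(u, v) = r_uu · N̂ = 4/sqrt(16*u^2 + 36*v^2 + 1),
  M(u, v) = r_uv · N̂ = 0,
  N(u, v) = r_vv · N̂ = 6/sqrt(16*u^2 + 36*v^2 + 1).
Evaluating at (u, v) = (-5/2, 5/2):
  L = 2*sqrt(326)/163, M = 0, N = 3*sqrt(326)/163.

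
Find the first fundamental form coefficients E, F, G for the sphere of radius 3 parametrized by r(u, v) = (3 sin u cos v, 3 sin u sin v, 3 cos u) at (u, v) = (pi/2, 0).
E = 9;  F = 0;  G = 9

Partials: r_u = (3*cos(u)*cos(v), 3*sin(v)*cos(u), -3*sin(u)), r_v = (-3*sin(u)*sin(v), 3*sin(u)*cos(v), 0). As functions of (u, v):
  E = r_u · r_u = 9,
  F = r_u · r_v = 0,
  G = r_v · r_v = 9*sin(u)^2.
Evaluating at (u, v) = (pi/2, 0): E = 9, F = 0, G = 9.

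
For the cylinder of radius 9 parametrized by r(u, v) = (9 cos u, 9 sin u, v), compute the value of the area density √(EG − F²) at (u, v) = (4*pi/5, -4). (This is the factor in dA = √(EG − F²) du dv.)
√(EG − F²)|_{(4*pi/5, -4)} = 9

E = 81, F = 0, G = 1, so EG − F² = 81. Taking the positive square root: √(EG − F²) = 9. At (u, v) = (4*pi/5, -4): 9.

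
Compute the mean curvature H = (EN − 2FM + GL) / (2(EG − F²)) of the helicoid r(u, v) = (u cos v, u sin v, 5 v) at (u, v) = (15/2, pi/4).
H = 0

With E = 1, F = 0, G = u^2 + 25, L = 0, M = -5/sqrt(u^2 + 25), N = 0, assemble
  H = (EN − 2FM + GL) / (2(EG − F²)) = 0.
At (u, v) = (15/2, pi/4): H = 0.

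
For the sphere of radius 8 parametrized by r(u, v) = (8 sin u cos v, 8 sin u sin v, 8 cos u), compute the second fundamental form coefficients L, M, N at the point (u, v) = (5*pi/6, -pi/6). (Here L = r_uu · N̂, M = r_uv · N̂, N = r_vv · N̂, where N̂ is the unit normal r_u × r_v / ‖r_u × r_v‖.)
L = -8;  M = 0;  N = -2

Compute the unit normal N̂(u, v) = (sin(u)^2*cos(v)/Abs(sin(u)), sin(u)^2*sin(v)/Abs(sin(u)), sin(2*u)/(2*Abs(sin(u)))), and the second partials r_uu, r_uv, r_vv. Take dot products:
  L(u, v) = r_uu · N̂ = -8*sin(u)/Abs(sin(u)),
  M(u, v) = r_uv · N̂ = 0,
  N(u, v) = r_vv · N̂ = -8*sin(u)^3/Abs(sin(u)).
Evaluating at (u, v) = (5*pi/6, -pi/6):
  L = -8, M = 0, N = -2.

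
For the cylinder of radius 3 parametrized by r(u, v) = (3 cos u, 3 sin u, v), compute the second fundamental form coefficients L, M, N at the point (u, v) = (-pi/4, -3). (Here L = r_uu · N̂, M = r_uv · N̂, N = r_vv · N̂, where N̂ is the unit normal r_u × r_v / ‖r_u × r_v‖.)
L = -3;  M = 0;  N = 0

Compute the unit normal N̂(u, v) = (cos(u), sin(u), 0), and the second partials r_uu, r_uv, r_vv. Take dot products:
  L(u, v) = r_uu · N̂ = -3,
  M(u, v) = r_uv · N̂ = 0,
  N(u, v) = r_vv · N̂ = 0.
Evaluating at (u, v) = (-pi/4, -3):
  L = -3, M = 0, N = 0.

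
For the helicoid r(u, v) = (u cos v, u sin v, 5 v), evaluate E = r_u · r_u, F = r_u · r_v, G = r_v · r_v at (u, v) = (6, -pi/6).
E = 1;  F = 0;  G = 61

Partials: r_u = (cos(v), sin(v), 0), r_v = (-u*sin(v), u*cos(v), 5). As functions of (u, v):
  E = r_u · r_u = 1,
  F = r_u · r_v = 0,
  G = r_v · r_v = u^2 + 25.
Evaluating at (u, v) = (6, -pi/6): E = 1, F = 0, G = 61.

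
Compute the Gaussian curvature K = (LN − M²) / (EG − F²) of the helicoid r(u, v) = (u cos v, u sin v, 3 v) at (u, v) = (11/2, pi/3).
K = -144/24649

Coefficients of the first fundamental form: E = 1, F = 0, G = u^2 + 9.
Coefficients of the second fundamental form: L = 0, M = -3/sqrt(u^2 + 9), N = 0.
Assemble K = (LN − M²)/(EG − F²) = -9/(u^2 + 9)^2. At (u, v) = (11/2, pi/3): K = -144/24649.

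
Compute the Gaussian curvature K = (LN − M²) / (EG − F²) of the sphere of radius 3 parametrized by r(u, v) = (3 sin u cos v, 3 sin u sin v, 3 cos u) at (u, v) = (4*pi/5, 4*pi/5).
K = 1/9

Coefficients of the first fundamental form: E = 9, F = 0, G = 9*sin(u)^2.
Coefficients of the second fundamental form: L = -3*sin(u)/Abs(sin(u)), M = 0, N = -3*sin(u)^3/Abs(sin(u)).
Assemble K = (LN − M²)/(EG − F²) = 1/9. At (u, v) = (4*pi/5, 4*pi/5): K = 1/9.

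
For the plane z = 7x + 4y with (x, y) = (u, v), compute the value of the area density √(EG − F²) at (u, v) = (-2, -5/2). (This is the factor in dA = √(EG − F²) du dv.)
√(EG − F²)|_{(-2, -5/2)} = sqrt(66)

E = 50, F = 28, G = 17, so EG − F² = 66. Taking the positive square root: √(EG − F²) = sqrt(66). At (u, v) = (-2, -5/2): sqrt(66).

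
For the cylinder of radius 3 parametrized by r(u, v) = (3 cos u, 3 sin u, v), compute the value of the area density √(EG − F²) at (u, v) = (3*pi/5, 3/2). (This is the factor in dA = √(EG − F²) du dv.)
√(EG − F²)|_{(3*pi/5, 3/2)} = 3

E = 9, F = 0, G = 1, so EG − F² = 9. Taking the positive square root: √(EG − F²) = 3. At (u, v) = (3*pi/5, 3/2): 3.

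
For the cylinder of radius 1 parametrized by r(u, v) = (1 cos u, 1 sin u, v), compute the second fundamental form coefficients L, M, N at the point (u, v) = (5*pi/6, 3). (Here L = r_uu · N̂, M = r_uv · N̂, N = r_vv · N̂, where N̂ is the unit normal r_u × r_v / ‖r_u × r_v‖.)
L = -1;  M = 0;  N = 0

Compute the unit normal N̂(u, v) = (cos(u), sin(u), 0), and the second partials r_uu, r_uv, r_vv. Take dot products:
  L(u, v) = r_uu · N̂ = -1,
  M(u, v) = r_uv · N̂ = 0,
  N(u, v) = r_vv · N̂ = 0.
Evaluating at (u, v) = (5*pi/6, 3):
  L = -1, M = 0, N = 0.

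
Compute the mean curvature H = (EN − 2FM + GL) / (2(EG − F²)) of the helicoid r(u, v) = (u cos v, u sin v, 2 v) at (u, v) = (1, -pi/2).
H = 0

With E = 1, F = 0, G = u^2 + 4, L = 0, M = -2/sqrt(u^2 + 4), N = 0, assemble
  H = (EN − 2FM + GL) / (2(EG − F²)) = 0.
At (u, v) = (1, -pi/2): H = 0.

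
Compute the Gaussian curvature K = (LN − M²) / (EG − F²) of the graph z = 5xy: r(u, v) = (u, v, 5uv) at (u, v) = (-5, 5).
K = -25/1565001

Coefficients of the first fundamental form: E = 25*v^2 + 1, F = 25*u*v, G = 25*u^2 + 1.
Coefficients of the second fundamental form: L = 0, M = 5/sqrt(25*u^2 + 25*v^2 + 1), N = 0.
Assemble K = (LN − M²)/(EG − F²) = -25/(625*u^4 + 1250*u^2*v^2 + 50*u^2 + 625*v^4 + 50*v^2 + 1). At (u, v) = (-5, 5): K = -25/1565001.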